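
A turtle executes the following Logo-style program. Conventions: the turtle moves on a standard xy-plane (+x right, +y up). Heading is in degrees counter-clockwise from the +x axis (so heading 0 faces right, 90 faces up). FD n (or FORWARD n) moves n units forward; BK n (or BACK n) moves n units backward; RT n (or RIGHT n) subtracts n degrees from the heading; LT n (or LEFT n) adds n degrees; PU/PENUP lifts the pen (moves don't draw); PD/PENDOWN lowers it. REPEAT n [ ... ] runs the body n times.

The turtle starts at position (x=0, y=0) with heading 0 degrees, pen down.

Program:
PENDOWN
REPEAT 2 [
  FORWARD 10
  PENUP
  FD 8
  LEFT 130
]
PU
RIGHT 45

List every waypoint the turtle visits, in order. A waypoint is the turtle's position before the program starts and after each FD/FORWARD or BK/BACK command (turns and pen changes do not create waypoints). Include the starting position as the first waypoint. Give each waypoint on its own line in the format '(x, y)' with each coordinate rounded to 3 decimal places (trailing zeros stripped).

Executing turtle program step by step:
Start: pos=(0,0), heading=0, pen down
PD: pen down
REPEAT 2 [
  -- iteration 1/2 --
  FD 10: (0,0) -> (10,0) [heading=0, draw]
  PU: pen up
  FD 8: (10,0) -> (18,0) [heading=0, move]
  LT 130: heading 0 -> 130
  -- iteration 2/2 --
  FD 10: (18,0) -> (11.572,7.66) [heading=130, move]
  PU: pen up
  FD 8: (11.572,7.66) -> (6.43,13.789) [heading=130, move]
  LT 130: heading 130 -> 260
]
PU: pen up
RT 45: heading 260 -> 215
Final: pos=(6.43,13.789), heading=215, 1 segment(s) drawn
Waypoints (5 total):
(0, 0)
(10, 0)
(18, 0)
(11.572, 7.66)
(6.43, 13.789)

Answer: (0, 0)
(10, 0)
(18, 0)
(11.572, 7.66)
(6.43, 13.789)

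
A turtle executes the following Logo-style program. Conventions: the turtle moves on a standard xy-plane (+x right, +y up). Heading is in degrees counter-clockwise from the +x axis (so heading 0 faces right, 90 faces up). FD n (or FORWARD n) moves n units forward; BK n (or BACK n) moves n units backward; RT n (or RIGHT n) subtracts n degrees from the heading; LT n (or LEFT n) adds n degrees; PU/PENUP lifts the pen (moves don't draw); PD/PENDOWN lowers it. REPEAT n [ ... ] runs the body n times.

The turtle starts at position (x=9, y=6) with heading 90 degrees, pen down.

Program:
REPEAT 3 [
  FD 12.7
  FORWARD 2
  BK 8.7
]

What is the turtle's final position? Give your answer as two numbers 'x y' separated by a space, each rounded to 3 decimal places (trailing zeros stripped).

Executing turtle program step by step:
Start: pos=(9,6), heading=90, pen down
REPEAT 3 [
  -- iteration 1/3 --
  FD 12.7: (9,6) -> (9,18.7) [heading=90, draw]
  FD 2: (9,18.7) -> (9,20.7) [heading=90, draw]
  BK 8.7: (9,20.7) -> (9,12) [heading=90, draw]
  -- iteration 2/3 --
  FD 12.7: (9,12) -> (9,24.7) [heading=90, draw]
  FD 2: (9,24.7) -> (9,26.7) [heading=90, draw]
  BK 8.7: (9,26.7) -> (9,18) [heading=90, draw]
  -- iteration 3/3 --
  FD 12.7: (9,18) -> (9,30.7) [heading=90, draw]
  FD 2: (9,30.7) -> (9,32.7) [heading=90, draw]
  BK 8.7: (9,32.7) -> (9,24) [heading=90, draw]
]
Final: pos=(9,24), heading=90, 9 segment(s) drawn

Answer: 9 24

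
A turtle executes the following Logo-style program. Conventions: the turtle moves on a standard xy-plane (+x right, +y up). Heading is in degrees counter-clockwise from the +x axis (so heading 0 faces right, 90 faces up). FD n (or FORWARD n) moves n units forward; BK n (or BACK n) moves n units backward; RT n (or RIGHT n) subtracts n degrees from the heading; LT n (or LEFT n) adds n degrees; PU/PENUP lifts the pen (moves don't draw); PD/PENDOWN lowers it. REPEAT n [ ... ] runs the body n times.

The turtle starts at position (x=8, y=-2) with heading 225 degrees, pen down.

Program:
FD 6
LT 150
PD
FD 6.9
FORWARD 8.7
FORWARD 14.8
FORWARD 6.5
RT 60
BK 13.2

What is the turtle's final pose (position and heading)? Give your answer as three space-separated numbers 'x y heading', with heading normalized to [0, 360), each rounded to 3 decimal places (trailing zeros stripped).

Executing turtle program step by step:
Start: pos=(8,-2), heading=225, pen down
FD 6: (8,-2) -> (3.757,-6.243) [heading=225, draw]
LT 150: heading 225 -> 15
PD: pen down
FD 6.9: (3.757,-6.243) -> (10.422,-4.457) [heading=15, draw]
FD 8.7: (10.422,-4.457) -> (18.826,-2.205) [heading=15, draw]
FD 14.8: (18.826,-2.205) -> (33.122,1.625) [heading=15, draw]
FD 6.5: (33.122,1.625) -> (39.4,3.308) [heading=15, draw]
RT 60: heading 15 -> 315
BK 13.2: (39.4,3.308) -> (30.066,12.642) [heading=315, draw]
Final: pos=(30.066,12.642), heading=315, 6 segment(s) drawn

Answer: 30.066 12.642 315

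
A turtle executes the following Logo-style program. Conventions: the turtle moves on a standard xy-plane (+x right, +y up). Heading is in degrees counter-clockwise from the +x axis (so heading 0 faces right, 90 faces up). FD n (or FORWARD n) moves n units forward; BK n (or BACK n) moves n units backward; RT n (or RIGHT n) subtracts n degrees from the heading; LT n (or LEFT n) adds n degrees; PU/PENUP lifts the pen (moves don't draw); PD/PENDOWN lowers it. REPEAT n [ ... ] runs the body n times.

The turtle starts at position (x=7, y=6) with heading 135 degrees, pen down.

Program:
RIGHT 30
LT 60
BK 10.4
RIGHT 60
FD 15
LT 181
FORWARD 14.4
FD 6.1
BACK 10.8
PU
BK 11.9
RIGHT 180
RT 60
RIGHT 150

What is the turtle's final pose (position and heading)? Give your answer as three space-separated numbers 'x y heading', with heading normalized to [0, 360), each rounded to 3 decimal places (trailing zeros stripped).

Answer: 12.557 19.912 256

Derivation:
Executing turtle program step by step:
Start: pos=(7,6), heading=135, pen down
RT 30: heading 135 -> 105
LT 60: heading 105 -> 165
BK 10.4: (7,6) -> (17.046,3.308) [heading=165, draw]
RT 60: heading 165 -> 105
FD 15: (17.046,3.308) -> (13.163,17.797) [heading=105, draw]
LT 181: heading 105 -> 286
FD 14.4: (13.163,17.797) -> (17.133,3.955) [heading=286, draw]
FD 6.1: (17.133,3.955) -> (18.814,-1.909) [heading=286, draw]
BK 10.8: (18.814,-1.909) -> (15.837,8.473) [heading=286, draw]
PU: pen up
BK 11.9: (15.837,8.473) -> (12.557,19.912) [heading=286, move]
RT 180: heading 286 -> 106
RT 60: heading 106 -> 46
RT 150: heading 46 -> 256
Final: pos=(12.557,19.912), heading=256, 5 segment(s) drawn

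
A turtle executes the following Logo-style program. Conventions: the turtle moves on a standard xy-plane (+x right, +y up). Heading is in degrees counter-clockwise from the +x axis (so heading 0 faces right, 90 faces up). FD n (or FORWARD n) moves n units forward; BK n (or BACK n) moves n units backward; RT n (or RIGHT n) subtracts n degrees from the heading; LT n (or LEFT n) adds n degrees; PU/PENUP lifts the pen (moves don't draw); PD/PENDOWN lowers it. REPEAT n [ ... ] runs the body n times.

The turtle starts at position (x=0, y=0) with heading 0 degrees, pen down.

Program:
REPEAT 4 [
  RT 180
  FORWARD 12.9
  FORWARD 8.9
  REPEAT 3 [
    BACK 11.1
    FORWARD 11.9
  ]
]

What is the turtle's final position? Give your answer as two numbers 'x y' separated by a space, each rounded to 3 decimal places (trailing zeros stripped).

Answer: 0 0

Derivation:
Executing turtle program step by step:
Start: pos=(0,0), heading=0, pen down
REPEAT 4 [
  -- iteration 1/4 --
  RT 180: heading 0 -> 180
  FD 12.9: (0,0) -> (-12.9,0) [heading=180, draw]
  FD 8.9: (-12.9,0) -> (-21.8,0) [heading=180, draw]
  REPEAT 3 [
    -- iteration 1/3 --
    BK 11.1: (-21.8,0) -> (-10.7,0) [heading=180, draw]
    FD 11.9: (-10.7,0) -> (-22.6,0) [heading=180, draw]
    -- iteration 2/3 --
    BK 11.1: (-22.6,0) -> (-11.5,0) [heading=180, draw]
    FD 11.9: (-11.5,0) -> (-23.4,0) [heading=180, draw]
    -- iteration 3/3 --
    BK 11.1: (-23.4,0) -> (-12.3,0) [heading=180, draw]
    FD 11.9: (-12.3,0) -> (-24.2,0) [heading=180, draw]
  ]
  -- iteration 2/4 --
  RT 180: heading 180 -> 0
  FD 12.9: (-24.2,0) -> (-11.3,0) [heading=0, draw]
  FD 8.9: (-11.3,0) -> (-2.4,0) [heading=0, draw]
  REPEAT 3 [
    -- iteration 1/3 --
    BK 11.1: (-2.4,0) -> (-13.5,0) [heading=0, draw]
    FD 11.9: (-13.5,0) -> (-1.6,0) [heading=0, draw]
    -- iteration 2/3 --
    BK 11.1: (-1.6,0) -> (-12.7,0) [heading=0, draw]
    FD 11.9: (-12.7,0) -> (-0.8,0) [heading=0, draw]
    -- iteration 3/3 --
    BK 11.1: (-0.8,0) -> (-11.9,0) [heading=0, draw]
    FD 11.9: (-11.9,0) -> (0,0) [heading=0, draw]
  ]
  -- iteration 3/4 --
  RT 180: heading 0 -> 180
  FD 12.9: (0,0) -> (-12.9,0) [heading=180, draw]
  FD 8.9: (-12.9,0) -> (-21.8,0) [heading=180, draw]
  REPEAT 3 [
    -- iteration 1/3 --
    BK 11.1: (-21.8,0) -> (-10.7,0) [heading=180, draw]
    FD 11.9: (-10.7,0) -> (-22.6,0) [heading=180, draw]
    -- iteration 2/3 --
    BK 11.1: (-22.6,0) -> (-11.5,0) [heading=180, draw]
    FD 11.9: (-11.5,0) -> (-23.4,0) [heading=180, draw]
    -- iteration 3/3 --
    BK 11.1: (-23.4,0) -> (-12.3,0) [heading=180, draw]
    FD 11.9: (-12.3,0) -> (-24.2,0) [heading=180, draw]
  ]
  -- iteration 4/4 --
  RT 180: heading 180 -> 0
  FD 12.9: (-24.2,0) -> (-11.3,0) [heading=0, draw]
  FD 8.9: (-11.3,0) -> (-2.4,0) [heading=0, draw]
  REPEAT 3 [
    -- iteration 1/3 --
    BK 11.1: (-2.4,0) -> (-13.5,0) [heading=0, draw]
    FD 11.9: (-13.5,0) -> (-1.6,0) [heading=0, draw]
    -- iteration 2/3 --
    BK 11.1: (-1.6,0) -> (-12.7,0) [heading=0, draw]
    FD 11.9: (-12.7,0) -> (-0.8,0) [heading=0, draw]
    -- iteration 3/3 --
    BK 11.1: (-0.8,0) -> (-11.9,0) [heading=0, draw]
    FD 11.9: (-11.9,0) -> (0,0) [heading=0, draw]
  ]
]
Final: pos=(0,0), heading=0, 32 segment(s) drawn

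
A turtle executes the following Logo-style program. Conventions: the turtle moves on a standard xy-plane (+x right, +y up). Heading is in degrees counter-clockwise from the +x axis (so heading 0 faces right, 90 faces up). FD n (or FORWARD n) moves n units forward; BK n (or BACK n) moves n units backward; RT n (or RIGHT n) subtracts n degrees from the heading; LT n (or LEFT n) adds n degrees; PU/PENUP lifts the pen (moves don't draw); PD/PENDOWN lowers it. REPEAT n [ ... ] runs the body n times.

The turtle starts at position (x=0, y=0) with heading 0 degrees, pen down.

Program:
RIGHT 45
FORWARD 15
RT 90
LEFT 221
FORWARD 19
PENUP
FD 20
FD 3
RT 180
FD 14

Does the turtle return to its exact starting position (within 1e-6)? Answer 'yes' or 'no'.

Answer: no

Derivation:
Executing turtle program step by step:
Start: pos=(0,0), heading=0, pen down
RT 45: heading 0 -> 315
FD 15: (0,0) -> (10.607,-10.607) [heading=315, draw]
RT 90: heading 315 -> 225
LT 221: heading 225 -> 86
FD 19: (10.607,-10.607) -> (11.932,8.347) [heading=86, draw]
PU: pen up
FD 20: (11.932,8.347) -> (13.327,28.298) [heading=86, move]
FD 3: (13.327,28.298) -> (13.536,31.291) [heading=86, move]
RT 180: heading 86 -> 266
FD 14: (13.536,31.291) -> (12.56,17.325) [heading=266, move]
Final: pos=(12.56,17.325), heading=266, 2 segment(s) drawn

Start position: (0, 0)
Final position: (12.56, 17.325)
Distance = 21.399; >= 1e-6 -> NOT closed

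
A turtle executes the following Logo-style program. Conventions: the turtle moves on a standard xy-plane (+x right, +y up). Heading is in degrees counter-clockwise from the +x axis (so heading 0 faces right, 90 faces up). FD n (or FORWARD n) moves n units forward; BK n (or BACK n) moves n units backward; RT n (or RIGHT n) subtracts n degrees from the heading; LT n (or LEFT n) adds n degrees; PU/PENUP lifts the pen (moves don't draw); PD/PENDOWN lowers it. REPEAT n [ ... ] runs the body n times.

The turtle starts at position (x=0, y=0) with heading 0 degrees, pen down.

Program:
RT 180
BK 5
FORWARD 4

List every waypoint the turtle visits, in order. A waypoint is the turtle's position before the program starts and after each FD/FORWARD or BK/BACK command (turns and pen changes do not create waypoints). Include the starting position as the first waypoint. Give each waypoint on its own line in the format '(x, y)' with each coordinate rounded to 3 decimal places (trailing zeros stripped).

Answer: (0, 0)
(5, 0)
(1, 0)

Derivation:
Executing turtle program step by step:
Start: pos=(0,0), heading=0, pen down
RT 180: heading 0 -> 180
BK 5: (0,0) -> (5,0) [heading=180, draw]
FD 4: (5,0) -> (1,0) [heading=180, draw]
Final: pos=(1,0), heading=180, 2 segment(s) drawn
Waypoints (3 total):
(0, 0)
(5, 0)
(1, 0)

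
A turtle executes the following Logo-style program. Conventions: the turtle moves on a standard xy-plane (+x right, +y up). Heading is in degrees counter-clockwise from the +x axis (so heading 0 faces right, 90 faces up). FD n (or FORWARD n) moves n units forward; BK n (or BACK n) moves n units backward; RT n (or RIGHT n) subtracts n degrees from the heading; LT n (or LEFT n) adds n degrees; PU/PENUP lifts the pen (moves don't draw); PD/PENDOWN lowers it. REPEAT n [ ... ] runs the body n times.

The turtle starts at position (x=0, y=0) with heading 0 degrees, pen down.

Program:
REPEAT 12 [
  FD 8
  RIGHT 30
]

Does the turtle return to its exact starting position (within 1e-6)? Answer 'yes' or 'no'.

Executing turtle program step by step:
Start: pos=(0,0), heading=0, pen down
REPEAT 12 [
  -- iteration 1/12 --
  FD 8: (0,0) -> (8,0) [heading=0, draw]
  RT 30: heading 0 -> 330
  -- iteration 2/12 --
  FD 8: (8,0) -> (14.928,-4) [heading=330, draw]
  RT 30: heading 330 -> 300
  -- iteration 3/12 --
  FD 8: (14.928,-4) -> (18.928,-10.928) [heading=300, draw]
  RT 30: heading 300 -> 270
  -- iteration 4/12 --
  FD 8: (18.928,-10.928) -> (18.928,-18.928) [heading=270, draw]
  RT 30: heading 270 -> 240
  -- iteration 5/12 --
  FD 8: (18.928,-18.928) -> (14.928,-25.856) [heading=240, draw]
  RT 30: heading 240 -> 210
  -- iteration 6/12 --
  FD 8: (14.928,-25.856) -> (8,-29.856) [heading=210, draw]
  RT 30: heading 210 -> 180
  -- iteration 7/12 --
  FD 8: (8,-29.856) -> (0,-29.856) [heading=180, draw]
  RT 30: heading 180 -> 150
  -- iteration 8/12 --
  FD 8: (0,-29.856) -> (-6.928,-25.856) [heading=150, draw]
  RT 30: heading 150 -> 120
  -- iteration 9/12 --
  FD 8: (-6.928,-25.856) -> (-10.928,-18.928) [heading=120, draw]
  RT 30: heading 120 -> 90
  -- iteration 10/12 --
  FD 8: (-10.928,-18.928) -> (-10.928,-10.928) [heading=90, draw]
  RT 30: heading 90 -> 60
  -- iteration 11/12 --
  FD 8: (-10.928,-10.928) -> (-6.928,-4) [heading=60, draw]
  RT 30: heading 60 -> 30
  -- iteration 12/12 --
  FD 8: (-6.928,-4) -> (0,0) [heading=30, draw]
  RT 30: heading 30 -> 0
]
Final: pos=(0,0), heading=0, 12 segment(s) drawn

Start position: (0, 0)
Final position: (0, 0)
Distance = 0; < 1e-6 -> CLOSED

Answer: yes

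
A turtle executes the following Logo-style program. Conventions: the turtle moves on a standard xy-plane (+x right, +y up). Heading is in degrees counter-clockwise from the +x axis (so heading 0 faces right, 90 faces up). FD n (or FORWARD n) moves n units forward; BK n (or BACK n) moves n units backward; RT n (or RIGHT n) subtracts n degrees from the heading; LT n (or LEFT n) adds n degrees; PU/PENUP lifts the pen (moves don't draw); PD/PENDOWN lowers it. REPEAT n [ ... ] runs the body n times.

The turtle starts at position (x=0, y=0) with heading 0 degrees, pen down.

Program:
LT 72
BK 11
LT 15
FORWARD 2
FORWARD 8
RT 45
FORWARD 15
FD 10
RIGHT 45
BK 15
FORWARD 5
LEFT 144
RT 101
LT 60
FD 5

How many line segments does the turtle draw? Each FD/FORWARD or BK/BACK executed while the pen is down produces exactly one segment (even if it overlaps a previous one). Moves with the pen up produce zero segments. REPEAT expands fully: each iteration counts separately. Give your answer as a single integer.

Answer: 8

Derivation:
Executing turtle program step by step:
Start: pos=(0,0), heading=0, pen down
LT 72: heading 0 -> 72
BK 11: (0,0) -> (-3.399,-10.462) [heading=72, draw]
LT 15: heading 72 -> 87
FD 2: (-3.399,-10.462) -> (-3.295,-8.464) [heading=87, draw]
FD 8: (-3.295,-8.464) -> (-2.876,-0.475) [heading=87, draw]
RT 45: heading 87 -> 42
FD 15: (-2.876,-0.475) -> (8.271,9.562) [heading=42, draw]
FD 10: (8.271,9.562) -> (15.703,16.253) [heading=42, draw]
RT 45: heading 42 -> 357
BK 15: (15.703,16.253) -> (0.723,17.038) [heading=357, draw]
FD 5: (0.723,17.038) -> (5.716,16.776) [heading=357, draw]
LT 144: heading 357 -> 141
RT 101: heading 141 -> 40
LT 60: heading 40 -> 100
FD 5: (5.716,16.776) -> (4.848,21.7) [heading=100, draw]
Final: pos=(4.848,21.7), heading=100, 8 segment(s) drawn
Segments drawn: 8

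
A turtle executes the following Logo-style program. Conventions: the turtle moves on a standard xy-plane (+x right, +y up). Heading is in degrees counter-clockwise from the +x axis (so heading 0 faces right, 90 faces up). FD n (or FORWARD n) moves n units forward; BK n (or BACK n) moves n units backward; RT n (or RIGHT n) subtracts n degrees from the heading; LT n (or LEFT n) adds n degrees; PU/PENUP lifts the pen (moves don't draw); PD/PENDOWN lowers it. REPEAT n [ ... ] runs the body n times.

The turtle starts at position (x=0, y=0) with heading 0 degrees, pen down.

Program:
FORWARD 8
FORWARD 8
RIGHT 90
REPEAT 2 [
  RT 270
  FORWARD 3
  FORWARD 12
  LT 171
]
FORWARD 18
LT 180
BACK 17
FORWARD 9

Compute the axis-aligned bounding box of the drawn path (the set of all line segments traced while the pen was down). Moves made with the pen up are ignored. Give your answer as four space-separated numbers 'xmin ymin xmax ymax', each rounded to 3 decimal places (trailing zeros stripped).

Answer: 0 -14.815 39.469 18.472

Derivation:
Executing turtle program step by step:
Start: pos=(0,0), heading=0, pen down
FD 8: (0,0) -> (8,0) [heading=0, draw]
FD 8: (8,0) -> (16,0) [heading=0, draw]
RT 90: heading 0 -> 270
REPEAT 2 [
  -- iteration 1/2 --
  RT 270: heading 270 -> 0
  FD 3: (16,0) -> (19,0) [heading=0, draw]
  FD 12: (19,0) -> (31,0) [heading=0, draw]
  LT 171: heading 0 -> 171
  -- iteration 2/2 --
  RT 270: heading 171 -> 261
  FD 3: (31,0) -> (30.531,-2.963) [heading=261, draw]
  FD 12: (30.531,-2.963) -> (28.653,-14.815) [heading=261, draw]
  LT 171: heading 261 -> 72
]
FD 18: (28.653,-14.815) -> (34.216,2.304) [heading=72, draw]
LT 180: heading 72 -> 252
BK 17: (34.216,2.304) -> (39.469,18.472) [heading=252, draw]
FD 9: (39.469,18.472) -> (36.688,9.912) [heading=252, draw]
Final: pos=(36.688,9.912), heading=252, 9 segment(s) drawn

Segment endpoints: x in {0, 8, 16, 19, 28.653, 30.531, 31, 34.216, 36.688, 39.469}, y in {-14.815, -2.963, 0, 0, 0, 2.304, 9.912, 18.472}
xmin=0, ymin=-14.815, xmax=39.469, ymax=18.472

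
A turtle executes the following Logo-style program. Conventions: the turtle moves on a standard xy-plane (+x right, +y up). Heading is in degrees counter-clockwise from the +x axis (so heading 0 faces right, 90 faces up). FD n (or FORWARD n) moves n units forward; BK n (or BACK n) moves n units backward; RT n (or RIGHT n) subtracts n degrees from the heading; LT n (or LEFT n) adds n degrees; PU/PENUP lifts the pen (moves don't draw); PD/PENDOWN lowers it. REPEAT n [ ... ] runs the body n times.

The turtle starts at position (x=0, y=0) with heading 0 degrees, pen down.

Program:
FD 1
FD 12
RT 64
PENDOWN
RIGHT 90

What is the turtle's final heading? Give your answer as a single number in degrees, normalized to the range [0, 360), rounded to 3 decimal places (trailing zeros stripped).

Answer: 206

Derivation:
Executing turtle program step by step:
Start: pos=(0,0), heading=0, pen down
FD 1: (0,0) -> (1,0) [heading=0, draw]
FD 12: (1,0) -> (13,0) [heading=0, draw]
RT 64: heading 0 -> 296
PD: pen down
RT 90: heading 296 -> 206
Final: pos=(13,0), heading=206, 2 segment(s) drawn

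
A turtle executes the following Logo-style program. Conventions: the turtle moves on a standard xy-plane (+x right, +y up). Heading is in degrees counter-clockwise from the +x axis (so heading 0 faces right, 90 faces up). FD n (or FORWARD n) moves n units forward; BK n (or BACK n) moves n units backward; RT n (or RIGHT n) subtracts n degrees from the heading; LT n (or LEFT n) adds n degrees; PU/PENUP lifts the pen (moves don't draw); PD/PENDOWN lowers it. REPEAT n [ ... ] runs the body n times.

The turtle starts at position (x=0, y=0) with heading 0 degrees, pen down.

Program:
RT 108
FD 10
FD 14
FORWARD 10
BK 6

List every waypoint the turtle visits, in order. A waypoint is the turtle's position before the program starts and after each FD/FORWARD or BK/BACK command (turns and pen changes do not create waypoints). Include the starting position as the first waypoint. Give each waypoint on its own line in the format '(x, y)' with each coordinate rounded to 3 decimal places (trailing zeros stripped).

Executing turtle program step by step:
Start: pos=(0,0), heading=0, pen down
RT 108: heading 0 -> 252
FD 10: (0,0) -> (-3.09,-9.511) [heading=252, draw]
FD 14: (-3.09,-9.511) -> (-7.416,-22.825) [heading=252, draw]
FD 10: (-7.416,-22.825) -> (-10.507,-32.336) [heading=252, draw]
BK 6: (-10.507,-32.336) -> (-8.652,-26.63) [heading=252, draw]
Final: pos=(-8.652,-26.63), heading=252, 4 segment(s) drawn
Waypoints (5 total):
(0, 0)
(-3.09, -9.511)
(-7.416, -22.825)
(-10.507, -32.336)
(-8.652, -26.63)

Answer: (0, 0)
(-3.09, -9.511)
(-7.416, -22.825)
(-10.507, -32.336)
(-8.652, -26.63)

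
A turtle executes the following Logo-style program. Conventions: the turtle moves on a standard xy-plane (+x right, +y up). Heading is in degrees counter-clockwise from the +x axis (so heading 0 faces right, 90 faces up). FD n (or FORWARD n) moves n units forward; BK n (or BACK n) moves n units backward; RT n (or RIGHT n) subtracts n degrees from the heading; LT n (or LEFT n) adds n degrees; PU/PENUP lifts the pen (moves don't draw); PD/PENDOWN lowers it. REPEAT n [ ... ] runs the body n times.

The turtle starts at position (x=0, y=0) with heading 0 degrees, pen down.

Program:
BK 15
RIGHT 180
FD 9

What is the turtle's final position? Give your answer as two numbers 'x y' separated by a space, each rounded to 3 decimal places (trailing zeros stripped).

Executing turtle program step by step:
Start: pos=(0,0), heading=0, pen down
BK 15: (0,0) -> (-15,0) [heading=0, draw]
RT 180: heading 0 -> 180
FD 9: (-15,0) -> (-24,0) [heading=180, draw]
Final: pos=(-24,0), heading=180, 2 segment(s) drawn

Answer: -24 0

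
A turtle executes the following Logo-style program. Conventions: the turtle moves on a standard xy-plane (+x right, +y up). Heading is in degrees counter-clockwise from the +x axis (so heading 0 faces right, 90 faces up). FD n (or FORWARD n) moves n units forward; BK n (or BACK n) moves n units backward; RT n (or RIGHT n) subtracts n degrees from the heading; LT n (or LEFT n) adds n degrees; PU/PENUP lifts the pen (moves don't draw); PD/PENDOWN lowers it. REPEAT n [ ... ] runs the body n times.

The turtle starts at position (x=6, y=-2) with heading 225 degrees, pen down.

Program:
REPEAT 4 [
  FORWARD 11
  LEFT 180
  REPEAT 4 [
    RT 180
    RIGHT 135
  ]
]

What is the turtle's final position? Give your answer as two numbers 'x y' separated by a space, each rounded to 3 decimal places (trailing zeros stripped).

Answer: -25.113 -33.113

Derivation:
Executing turtle program step by step:
Start: pos=(6,-2), heading=225, pen down
REPEAT 4 [
  -- iteration 1/4 --
  FD 11: (6,-2) -> (-1.778,-9.778) [heading=225, draw]
  LT 180: heading 225 -> 45
  REPEAT 4 [
    -- iteration 1/4 --
    RT 180: heading 45 -> 225
    RT 135: heading 225 -> 90
    -- iteration 2/4 --
    RT 180: heading 90 -> 270
    RT 135: heading 270 -> 135
    -- iteration 3/4 --
    RT 180: heading 135 -> 315
    RT 135: heading 315 -> 180
    -- iteration 4/4 --
    RT 180: heading 180 -> 0
    RT 135: heading 0 -> 225
  ]
  -- iteration 2/4 --
  FD 11: (-1.778,-9.778) -> (-9.556,-17.556) [heading=225, draw]
  LT 180: heading 225 -> 45
  REPEAT 4 [
    -- iteration 1/4 --
    RT 180: heading 45 -> 225
    RT 135: heading 225 -> 90
    -- iteration 2/4 --
    RT 180: heading 90 -> 270
    RT 135: heading 270 -> 135
    -- iteration 3/4 --
    RT 180: heading 135 -> 315
    RT 135: heading 315 -> 180
    -- iteration 4/4 --
    RT 180: heading 180 -> 0
    RT 135: heading 0 -> 225
  ]
  -- iteration 3/4 --
  FD 11: (-9.556,-17.556) -> (-17.335,-25.335) [heading=225, draw]
  LT 180: heading 225 -> 45
  REPEAT 4 [
    -- iteration 1/4 --
    RT 180: heading 45 -> 225
    RT 135: heading 225 -> 90
    -- iteration 2/4 --
    RT 180: heading 90 -> 270
    RT 135: heading 270 -> 135
    -- iteration 3/4 --
    RT 180: heading 135 -> 315
    RT 135: heading 315 -> 180
    -- iteration 4/4 --
    RT 180: heading 180 -> 0
    RT 135: heading 0 -> 225
  ]
  -- iteration 4/4 --
  FD 11: (-17.335,-25.335) -> (-25.113,-33.113) [heading=225, draw]
  LT 180: heading 225 -> 45
  REPEAT 4 [
    -- iteration 1/4 --
    RT 180: heading 45 -> 225
    RT 135: heading 225 -> 90
    -- iteration 2/4 --
    RT 180: heading 90 -> 270
    RT 135: heading 270 -> 135
    -- iteration 3/4 --
    RT 180: heading 135 -> 315
    RT 135: heading 315 -> 180
    -- iteration 4/4 --
    RT 180: heading 180 -> 0
    RT 135: heading 0 -> 225
  ]
]
Final: pos=(-25.113,-33.113), heading=225, 4 segment(s) drawn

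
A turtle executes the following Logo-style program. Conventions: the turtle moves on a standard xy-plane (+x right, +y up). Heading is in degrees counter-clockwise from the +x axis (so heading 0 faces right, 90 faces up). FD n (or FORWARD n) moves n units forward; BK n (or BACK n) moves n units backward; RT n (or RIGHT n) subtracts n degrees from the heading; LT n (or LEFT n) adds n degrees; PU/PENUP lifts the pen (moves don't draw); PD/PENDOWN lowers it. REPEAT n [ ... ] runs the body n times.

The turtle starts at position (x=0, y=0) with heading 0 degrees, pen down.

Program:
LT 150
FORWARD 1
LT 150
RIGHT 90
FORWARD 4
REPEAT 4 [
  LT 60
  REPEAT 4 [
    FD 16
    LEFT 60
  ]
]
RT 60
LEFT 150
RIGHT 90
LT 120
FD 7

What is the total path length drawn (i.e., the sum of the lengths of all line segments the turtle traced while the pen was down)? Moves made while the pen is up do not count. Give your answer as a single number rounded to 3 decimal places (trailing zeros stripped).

Answer: 268

Derivation:
Executing turtle program step by step:
Start: pos=(0,0), heading=0, pen down
LT 150: heading 0 -> 150
FD 1: (0,0) -> (-0.866,0.5) [heading=150, draw]
LT 150: heading 150 -> 300
RT 90: heading 300 -> 210
FD 4: (-0.866,0.5) -> (-4.33,-1.5) [heading=210, draw]
REPEAT 4 [
  -- iteration 1/4 --
  LT 60: heading 210 -> 270
  REPEAT 4 [
    -- iteration 1/4 --
    FD 16: (-4.33,-1.5) -> (-4.33,-17.5) [heading=270, draw]
    LT 60: heading 270 -> 330
    -- iteration 2/4 --
    FD 16: (-4.33,-17.5) -> (9.526,-25.5) [heading=330, draw]
    LT 60: heading 330 -> 30
    -- iteration 3/4 --
    FD 16: (9.526,-25.5) -> (23.383,-17.5) [heading=30, draw]
    LT 60: heading 30 -> 90
    -- iteration 4/4 --
    FD 16: (23.383,-17.5) -> (23.383,-1.5) [heading=90, draw]
    LT 60: heading 90 -> 150
  ]
  -- iteration 2/4 --
  LT 60: heading 150 -> 210
  REPEAT 4 [
    -- iteration 1/4 --
    FD 16: (23.383,-1.5) -> (9.526,-9.5) [heading=210, draw]
    LT 60: heading 210 -> 270
    -- iteration 2/4 --
    FD 16: (9.526,-9.5) -> (9.526,-25.5) [heading=270, draw]
    LT 60: heading 270 -> 330
    -- iteration 3/4 --
    FD 16: (9.526,-25.5) -> (23.383,-33.5) [heading=330, draw]
    LT 60: heading 330 -> 30
    -- iteration 4/4 --
    FD 16: (23.383,-33.5) -> (37.239,-25.5) [heading=30, draw]
    LT 60: heading 30 -> 90
  ]
  -- iteration 3/4 --
  LT 60: heading 90 -> 150
  REPEAT 4 [
    -- iteration 1/4 --
    FD 16: (37.239,-25.5) -> (23.383,-17.5) [heading=150, draw]
    LT 60: heading 150 -> 210
    -- iteration 2/4 --
    FD 16: (23.383,-17.5) -> (9.526,-25.5) [heading=210, draw]
    LT 60: heading 210 -> 270
    -- iteration 3/4 --
    FD 16: (9.526,-25.5) -> (9.526,-41.5) [heading=270, draw]
    LT 60: heading 270 -> 330
    -- iteration 4/4 --
    FD 16: (9.526,-41.5) -> (23.383,-49.5) [heading=330, draw]
    LT 60: heading 330 -> 30
  ]
  -- iteration 4/4 --
  LT 60: heading 30 -> 90
  REPEAT 4 [
    -- iteration 1/4 --
    FD 16: (23.383,-49.5) -> (23.383,-33.5) [heading=90, draw]
    LT 60: heading 90 -> 150
    -- iteration 2/4 --
    FD 16: (23.383,-33.5) -> (9.526,-25.5) [heading=150, draw]
    LT 60: heading 150 -> 210
    -- iteration 3/4 --
    FD 16: (9.526,-25.5) -> (-4.33,-33.5) [heading=210, draw]
    LT 60: heading 210 -> 270
    -- iteration 4/4 --
    FD 16: (-4.33,-33.5) -> (-4.33,-49.5) [heading=270, draw]
    LT 60: heading 270 -> 330
  ]
]
RT 60: heading 330 -> 270
LT 150: heading 270 -> 60
RT 90: heading 60 -> 330
LT 120: heading 330 -> 90
FD 7: (-4.33,-49.5) -> (-4.33,-42.5) [heading=90, draw]
Final: pos=(-4.33,-42.5), heading=90, 19 segment(s) drawn

Segment lengths:
  seg 1: (0,0) -> (-0.866,0.5), length = 1
  seg 2: (-0.866,0.5) -> (-4.33,-1.5), length = 4
  seg 3: (-4.33,-1.5) -> (-4.33,-17.5), length = 16
  seg 4: (-4.33,-17.5) -> (9.526,-25.5), length = 16
  seg 5: (9.526,-25.5) -> (23.383,-17.5), length = 16
  seg 6: (23.383,-17.5) -> (23.383,-1.5), length = 16
  seg 7: (23.383,-1.5) -> (9.526,-9.5), length = 16
  seg 8: (9.526,-9.5) -> (9.526,-25.5), length = 16
  seg 9: (9.526,-25.5) -> (23.383,-33.5), length = 16
  seg 10: (23.383,-33.5) -> (37.239,-25.5), length = 16
  seg 11: (37.239,-25.5) -> (23.383,-17.5), length = 16
  seg 12: (23.383,-17.5) -> (9.526,-25.5), length = 16
  seg 13: (9.526,-25.5) -> (9.526,-41.5), length = 16
  seg 14: (9.526,-41.5) -> (23.383,-49.5), length = 16
  seg 15: (23.383,-49.5) -> (23.383,-33.5), length = 16
  seg 16: (23.383,-33.5) -> (9.526,-25.5), length = 16
  seg 17: (9.526,-25.5) -> (-4.33,-33.5), length = 16
  seg 18: (-4.33,-33.5) -> (-4.33,-49.5), length = 16
  seg 19: (-4.33,-49.5) -> (-4.33,-42.5), length = 7
Total = 268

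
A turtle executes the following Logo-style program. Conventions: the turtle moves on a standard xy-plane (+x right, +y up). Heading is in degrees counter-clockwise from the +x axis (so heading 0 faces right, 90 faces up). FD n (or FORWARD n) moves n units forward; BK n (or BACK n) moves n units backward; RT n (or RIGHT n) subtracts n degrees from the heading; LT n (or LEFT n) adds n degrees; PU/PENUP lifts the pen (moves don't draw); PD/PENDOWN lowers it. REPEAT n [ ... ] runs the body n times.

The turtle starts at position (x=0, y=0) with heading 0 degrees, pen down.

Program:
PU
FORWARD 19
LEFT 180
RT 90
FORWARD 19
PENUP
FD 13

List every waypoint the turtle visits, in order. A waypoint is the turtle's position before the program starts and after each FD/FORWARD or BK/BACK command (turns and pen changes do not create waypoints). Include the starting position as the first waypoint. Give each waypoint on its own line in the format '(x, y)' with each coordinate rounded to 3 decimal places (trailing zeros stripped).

Executing turtle program step by step:
Start: pos=(0,0), heading=0, pen down
PU: pen up
FD 19: (0,0) -> (19,0) [heading=0, move]
LT 180: heading 0 -> 180
RT 90: heading 180 -> 90
FD 19: (19,0) -> (19,19) [heading=90, move]
PU: pen up
FD 13: (19,19) -> (19,32) [heading=90, move]
Final: pos=(19,32), heading=90, 0 segment(s) drawn
Waypoints (4 total):
(0, 0)
(19, 0)
(19, 19)
(19, 32)

Answer: (0, 0)
(19, 0)
(19, 19)
(19, 32)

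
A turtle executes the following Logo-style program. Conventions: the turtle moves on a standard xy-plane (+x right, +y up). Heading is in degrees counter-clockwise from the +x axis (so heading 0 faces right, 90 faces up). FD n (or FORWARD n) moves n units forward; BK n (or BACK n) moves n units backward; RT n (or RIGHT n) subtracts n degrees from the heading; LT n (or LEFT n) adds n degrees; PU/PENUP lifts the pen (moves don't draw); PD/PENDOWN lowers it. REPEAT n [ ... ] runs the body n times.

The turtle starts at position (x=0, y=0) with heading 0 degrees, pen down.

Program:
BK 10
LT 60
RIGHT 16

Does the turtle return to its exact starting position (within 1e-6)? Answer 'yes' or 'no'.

Answer: no

Derivation:
Executing turtle program step by step:
Start: pos=(0,0), heading=0, pen down
BK 10: (0,0) -> (-10,0) [heading=0, draw]
LT 60: heading 0 -> 60
RT 16: heading 60 -> 44
Final: pos=(-10,0), heading=44, 1 segment(s) drawn

Start position: (0, 0)
Final position: (-10, 0)
Distance = 10; >= 1e-6 -> NOT closed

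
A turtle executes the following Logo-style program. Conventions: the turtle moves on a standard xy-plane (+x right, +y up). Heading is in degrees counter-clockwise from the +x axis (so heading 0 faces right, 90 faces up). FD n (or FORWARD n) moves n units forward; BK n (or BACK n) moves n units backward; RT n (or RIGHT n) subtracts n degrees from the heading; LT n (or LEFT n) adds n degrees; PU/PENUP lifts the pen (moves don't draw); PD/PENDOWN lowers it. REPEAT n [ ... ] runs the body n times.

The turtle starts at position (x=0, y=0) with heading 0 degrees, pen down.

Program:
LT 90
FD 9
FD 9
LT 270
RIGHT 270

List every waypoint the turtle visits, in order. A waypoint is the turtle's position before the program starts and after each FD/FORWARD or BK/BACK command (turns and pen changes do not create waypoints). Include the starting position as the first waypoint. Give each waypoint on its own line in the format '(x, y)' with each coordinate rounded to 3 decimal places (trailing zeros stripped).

Executing turtle program step by step:
Start: pos=(0,0), heading=0, pen down
LT 90: heading 0 -> 90
FD 9: (0,0) -> (0,9) [heading=90, draw]
FD 9: (0,9) -> (0,18) [heading=90, draw]
LT 270: heading 90 -> 0
RT 270: heading 0 -> 90
Final: pos=(0,18), heading=90, 2 segment(s) drawn
Waypoints (3 total):
(0, 0)
(0, 9)
(0, 18)

Answer: (0, 0)
(0, 9)
(0, 18)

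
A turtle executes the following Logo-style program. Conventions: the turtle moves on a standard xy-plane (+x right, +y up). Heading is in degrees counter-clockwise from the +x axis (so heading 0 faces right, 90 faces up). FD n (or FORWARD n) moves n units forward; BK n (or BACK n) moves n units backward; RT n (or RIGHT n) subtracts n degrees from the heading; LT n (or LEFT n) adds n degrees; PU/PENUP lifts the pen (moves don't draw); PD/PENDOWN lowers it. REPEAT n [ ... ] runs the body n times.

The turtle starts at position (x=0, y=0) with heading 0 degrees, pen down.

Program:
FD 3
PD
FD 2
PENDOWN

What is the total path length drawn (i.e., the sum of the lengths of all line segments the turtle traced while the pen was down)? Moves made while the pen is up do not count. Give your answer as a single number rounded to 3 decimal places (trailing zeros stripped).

Executing turtle program step by step:
Start: pos=(0,0), heading=0, pen down
FD 3: (0,0) -> (3,0) [heading=0, draw]
PD: pen down
FD 2: (3,0) -> (5,0) [heading=0, draw]
PD: pen down
Final: pos=(5,0), heading=0, 2 segment(s) drawn

Segment lengths:
  seg 1: (0,0) -> (3,0), length = 3
  seg 2: (3,0) -> (5,0), length = 2
Total = 5

Answer: 5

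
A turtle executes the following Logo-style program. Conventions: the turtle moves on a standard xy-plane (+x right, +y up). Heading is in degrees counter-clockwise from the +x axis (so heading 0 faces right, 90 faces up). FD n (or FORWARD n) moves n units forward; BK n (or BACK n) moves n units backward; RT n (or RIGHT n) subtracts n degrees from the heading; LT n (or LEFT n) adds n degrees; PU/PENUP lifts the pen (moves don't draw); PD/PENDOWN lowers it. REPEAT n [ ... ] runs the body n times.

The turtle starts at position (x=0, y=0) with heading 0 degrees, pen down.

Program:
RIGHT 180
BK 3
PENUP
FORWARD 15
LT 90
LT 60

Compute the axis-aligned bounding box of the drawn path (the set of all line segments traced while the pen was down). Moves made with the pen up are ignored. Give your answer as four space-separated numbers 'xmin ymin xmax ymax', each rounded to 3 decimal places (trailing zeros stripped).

Answer: 0 0 3 0

Derivation:
Executing turtle program step by step:
Start: pos=(0,0), heading=0, pen down
RT 180: heading 0 -> 180
BK 3: (0,0) -> (3,0) [heading=180, draw]
PU: pen up
FD 15: (3,0) -> (-12,0) [heading=180, move]
LT 90: heading 180 -> 270
LT 60: heading 270 -> 330
Final: pos=(-12,0), heading=330, 1 segment(s) drawn

Segment endpoints: x in {0, 3}, y in {0, 0}
xmin=0, ymin=0, xmax=3, ymax=0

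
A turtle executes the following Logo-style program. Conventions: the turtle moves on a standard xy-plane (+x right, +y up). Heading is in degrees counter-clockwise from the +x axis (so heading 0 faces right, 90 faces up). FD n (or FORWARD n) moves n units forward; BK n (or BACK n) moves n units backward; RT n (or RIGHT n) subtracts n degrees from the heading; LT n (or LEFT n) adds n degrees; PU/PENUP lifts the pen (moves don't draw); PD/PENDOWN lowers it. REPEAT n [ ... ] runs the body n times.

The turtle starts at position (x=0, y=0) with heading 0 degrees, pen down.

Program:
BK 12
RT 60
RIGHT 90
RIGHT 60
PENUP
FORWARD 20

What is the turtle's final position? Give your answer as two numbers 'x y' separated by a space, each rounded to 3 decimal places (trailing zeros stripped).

Executing turtle program step by step:
Start: pos=(0,0), heading=0, pen down
BK 12: (0,0) -> (-12,0) [heading=0, draw]
RT 60: heading 0 -> 300
RT 90: heading 300 -> 210
RT 60: heading 210 -> 150
PU: pen up
FD 20: (-12,0) -> (-29.321,10) [heading=150, move]
Final: pos=(-29.321,10), heading=150, 1 segment(s) drawn

Answer: -29.321 10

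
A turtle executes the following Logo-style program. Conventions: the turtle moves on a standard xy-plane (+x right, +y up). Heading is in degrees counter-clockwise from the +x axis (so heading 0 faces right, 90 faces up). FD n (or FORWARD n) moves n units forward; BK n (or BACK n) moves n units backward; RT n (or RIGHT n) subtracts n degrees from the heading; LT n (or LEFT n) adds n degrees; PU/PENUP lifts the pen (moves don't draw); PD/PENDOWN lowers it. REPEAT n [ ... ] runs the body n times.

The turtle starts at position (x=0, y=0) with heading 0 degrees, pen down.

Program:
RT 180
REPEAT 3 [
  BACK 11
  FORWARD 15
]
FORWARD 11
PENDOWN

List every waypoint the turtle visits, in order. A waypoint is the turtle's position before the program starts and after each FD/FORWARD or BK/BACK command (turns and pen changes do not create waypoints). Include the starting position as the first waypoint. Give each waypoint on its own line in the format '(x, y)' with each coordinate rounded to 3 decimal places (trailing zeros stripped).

Answer: (0, 0)
(11, 0)
(-4, 0)
(7, 0)
(-8, 0)
(3, 0)
(-12, 0)
(-23, 0)

Derivation:
Executing turtle program step by step:
Start: pos=(0,0), heading=0, pen down
RT 180: heading 0 -> 180
REPEAT 3 [
  -- iteration 1/3 --
  BK 11: (0,0) -> (11,0) [heading=180, draw]
  FD 15: (11,0) -> (-4,0) [heading=180, draw]
  -- iteration 2/3 --
  BK 11: (-4,0) -> (7,0) [heading=180, draw]
  FD 15: (7,0) -> (-8,0) [heading=180, draw]
  -- iteration 3/3 --
  BK 11: (-8,0) -> (3,0) [heading=180, draw]
  FD 15: (3,0) -> (-12,0) [heading=180, draw]
]
FD 11: (-12,0) -> (-23,0) [heading=180, draw]
PD: pen down
Final: pos=(-23,0), heading=180, 7 segment(s) drawn
Waypoints (8 total):
(0, 0)
(11, 0)
(-4, 0)
(7, 0)
(-8, 0)
(3, 0)
(-12, 0)
(-23, 0)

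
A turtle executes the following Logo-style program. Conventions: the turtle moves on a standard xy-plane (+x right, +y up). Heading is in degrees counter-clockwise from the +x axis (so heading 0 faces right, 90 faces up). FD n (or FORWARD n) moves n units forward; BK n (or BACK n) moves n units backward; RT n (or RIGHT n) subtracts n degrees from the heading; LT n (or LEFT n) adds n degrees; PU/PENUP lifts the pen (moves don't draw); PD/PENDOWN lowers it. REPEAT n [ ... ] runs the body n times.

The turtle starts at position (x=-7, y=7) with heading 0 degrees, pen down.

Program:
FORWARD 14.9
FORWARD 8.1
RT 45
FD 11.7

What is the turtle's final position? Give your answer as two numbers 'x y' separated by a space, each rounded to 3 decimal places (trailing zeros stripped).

Executing turtle program step by step:
Start: pos=(-7,7), heading=0, pen down
FD 14.9: (-7,7) -> (7.9,7) [heading=0, draw]
FD 8.1: (7.9,7) -> (16,7) [heading=0, draw]
RT 45: heading 0 -> 315
FD 11.7: (16,7) -> (24.273,-1.273) [heading=315, draw]
Final: pos=(24.273,-1.273), heading=315, 3 segment(s) drawn

Answer: 24.273 -1.273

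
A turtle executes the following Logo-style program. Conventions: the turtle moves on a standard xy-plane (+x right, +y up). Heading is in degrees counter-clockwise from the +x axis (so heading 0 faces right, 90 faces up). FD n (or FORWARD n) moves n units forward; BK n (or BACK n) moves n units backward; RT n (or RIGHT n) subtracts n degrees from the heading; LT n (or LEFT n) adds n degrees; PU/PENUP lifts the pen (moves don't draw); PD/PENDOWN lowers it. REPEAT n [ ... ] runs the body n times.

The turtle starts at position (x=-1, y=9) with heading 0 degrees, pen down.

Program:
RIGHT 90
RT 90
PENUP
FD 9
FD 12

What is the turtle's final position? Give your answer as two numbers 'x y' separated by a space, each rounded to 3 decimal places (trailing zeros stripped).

Executing turtle program step by step:
Start: pos=(-1,9), heading=0, pen down
RT 90: heading 0 -> 270
RT 90: heading 270 -> 180
PU: pen up
FD 9: (-1,9) -> (-10,9) [heading=180, move]
FD 12: (-10,9) -> (-22,9) [heading=180, move]
Final: pos=(-22,9), heading=180, 0 segment(s) drawn

Answer: -22 9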